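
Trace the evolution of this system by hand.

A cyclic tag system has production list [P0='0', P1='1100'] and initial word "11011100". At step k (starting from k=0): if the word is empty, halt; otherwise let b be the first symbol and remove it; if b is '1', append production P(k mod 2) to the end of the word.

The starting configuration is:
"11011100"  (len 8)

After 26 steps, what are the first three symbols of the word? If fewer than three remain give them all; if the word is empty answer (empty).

k=0  "11011100"  (len 8)
k=1  "10111000"  (len 8)
k=2  "01110001100"  (len 11)
k=3  "1110001100"  (len 10)
k=4  "1100011001100"  (len 13)
k=5  "1000110011000"  (len 13)
k=6  "0001100110001100"  (len 16)
k=7  "001100110001100"  (len 15)
k=8  "01100110001100"  (len 14)
k=9  "1100110001100"  (len 13)
k=10  "1001100011001100"  (len 16)
k=11  "0011000110011000"  (len 16)
k=12  "011000110011000"  (len 15)
k=13  "11000110011000"  (len 14)
k=14  "10001100110001100"  (len 17)
k=15  "00011001100011000"  (len 17)
k=16  "0011001100011000"  (len 16)
k=17  "011001100011000"  (len 15)
k=18  "11001100011000"  (len 14)
k=19  "10011000110000"  (len 14)
k=20  "00110001100001100"  (len 17)
k=21  "0110001100001100"  (len 16)
k=22  "110001100001100"  (len 15)
k=23  "100011000011000"  (len 15)
k=24  "000110000110001100"  (len 18)
k=25  "00110000110001100"  (len 17)
k=26  "0110000110001100"  (len 16)

011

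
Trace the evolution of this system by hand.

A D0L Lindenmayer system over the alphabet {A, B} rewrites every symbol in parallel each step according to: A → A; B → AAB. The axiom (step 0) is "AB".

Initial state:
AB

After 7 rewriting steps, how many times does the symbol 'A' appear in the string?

gen 0: AB
gen 1: AAAB
gen 2: AAAAAB
gen 3: AAAAAAAB
gen 4: AAAAAAAAAB
gen 5: AAAAAAAAAAAB
gen 6: AAAAAAAAAAAAAB
gen 7: AAAAAAAAAAAAAAAB

15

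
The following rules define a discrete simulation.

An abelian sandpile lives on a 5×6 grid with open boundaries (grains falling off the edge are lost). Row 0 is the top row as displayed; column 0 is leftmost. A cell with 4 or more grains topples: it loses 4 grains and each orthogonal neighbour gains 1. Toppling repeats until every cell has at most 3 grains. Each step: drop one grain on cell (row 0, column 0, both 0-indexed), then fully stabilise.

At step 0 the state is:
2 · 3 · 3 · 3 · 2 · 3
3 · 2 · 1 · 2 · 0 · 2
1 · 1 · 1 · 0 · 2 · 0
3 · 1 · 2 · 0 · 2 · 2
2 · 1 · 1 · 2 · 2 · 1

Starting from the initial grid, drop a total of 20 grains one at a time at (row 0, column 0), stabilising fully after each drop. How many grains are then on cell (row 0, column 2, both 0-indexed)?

gen 0: 2 · 3 · 3 · 3 · 2 · 3
3 · 2 · 1 · 2 · 0 · 2
1 · 1 · 1 · 0 · 2 · 0
3 · 1 · 2 · 0 · 2 · 2
2 · 1 · 1 · 2 · 2 · 1
gen 1: 3 · 3 · 3 · 3 · 2 · 3
3 · 2 · 1 · 2 · 0 · 2
1 · 1 · 1 · 0 · 2 · 0
3 · 1 · 2 · 0 · 2 · 2
2 · 1 · 1 · 2 · 2 · 1
gen 2: 2 · 2 · 1 · 0 · 3 · 3
1 · 0 · 3 · 3 · 0 · 2
2 · 2 · 1 · 0 · 2 · 0
3 · 1 · 2 · 0 · 2 · 2
2 · 1 · 1 · 2 · 2 · 1
gen 3: 3 · 2 · 1 · 0 · 3 · 3
1 · 0 · 3 · 3 · 0 · 2
2 · 2 · 1 · 0 · 2 · 0
3 · 1 · 2 · 0 · 2 · 2
2 · 1 · 1 · 2 · 2 · 1
gen 4: 0 · 3 · 1 · 0 · 3 · 3
2 · 0 · 3 · 3 · 0 · 2
2 · 2 · 1 · 0 · 2 · 0
3 · 1 · 2 · 0 · 2 · 2
2 · 1 · 1 · 2 · 2 · 1
gen 5: 1 · 3 · 1 · 0 · 3 · 3
2 · 0 · 3 · 3 · 0 · 2
2 · 2 · 1 · 0 · 2 · 0
3 · 1 · 2 · 0 · 2 · 2
2 · 1 · 1 · 2 · 2 · 1
gen 6: 2 · 3 · 1 · 0 · 3 · 3
2 · 0 · 3 · 3 · 0 · 2
2 · 2 · 1 · 0 · 2 · 0
3 · 1 · 2 · 0 · 2 · 2
2 · 1 · 1 · 2 · 2 · 1
gen 7: 3 · 3 · 1 · 0 · 3 · 3
2 · 0 · 3 · 3 · 0 · 2
2 · 2 · 1 · 0 · 2 · 0
3 · 1 · 2 · 0 · 2 · 2
2 · 1 · 1 · 2 · 2 · 1
gen 8: 1 · 0 · 2 · 0 · 3 · 3
3 · 1 · 3 · 3 · 0 · 2
2 · 2 · 1 · 0 · 2 · 0
3 · 1 · 2 · 0 · 2 · 2
2 · 1 · 1 · 2 · 2 · 1
gen 9: 2 · 0 · 2 · 0 · 3 · 3
3 · 1 · 3 · 3 · 0 · 2
2 · 2 · 1 · 0 · 2 · 0
3 · 1 · 2 · 0 · 2 · 2
2 · 1 · 1 · 2 · 2 · 1
gen 10: 3 · 0 · 2 · 0 · 3 · 3
3 · 1 · 3 · 3 · 0 · 2
2 · 2 · 1 · 0 · 2 · 0
3 · 1 · 2 · 0 · 2 · 2
2 · 1 · 1 · 2 · 2 · 1
gen 11: 1 · 1 · 2 · 0 · 3 · 3
0 · 2 · 3 · 3 · 0 · 2
3 · 2 · 1 · 0 · 2 · 0
3 · 1 · 2 · 0 · 2 · 2
2 · 1 · 1 · 2 · 2 · 1
gen 12: 2 · 1 · 2 · 0 · 3 · 3
0 · 2 · 3 · 3 · 0 · 2
3 · 2 · 1 · 0 · 2 · 0
3 · 1 · 2 · 0 · 2 · 2
2 · 1 · 1 · 2 · 2 · 1
gen 13: 3 · 1 · 2 · 0 · 3 · 3
0 · 2 · 3 · 3 · 0 · 2
3 · 2 · 1 · 0 · 2 · 0
3 · 1 · 2 · 0 · 2 · 2
2 · 1 · 1 · 2 · 2 · 1
gen 14: 0 · 2 · 2 · 0 · 3 · 3
1 · 2 · 3 · 3 · 0 · 2
3 · 2 · 1 · 0 · 2 · 0
3 · 1 · 2 · 0 · 2 · 2
2 · 1 · 1 · 2 · 2 · 1
gen 15: 1 · 2 · 2 · 0 · 3 · 3
1 · 2 · 3 · 3 · 0 · 2
3 · 2 · 1 · 0 · 2 · 0
3 · 1 · 2 · 0 · 2 · 2
2 · 1 · 1 · 2 · 2 · 1
gen 16: 2 · 2 · 2 · 0 · 3 · 3
1 · 2 · 3 · 3 · 0 · 2
3 · 2 · 1 · 0 · 2 · 0
3 · 1 · 2 · 0 · 2 · 2
2 · 1 · 1 · 2 · 2 · 1
gen 17: 3 · 2 · 2 · 0 · 3 · 3
1 · 2 · 3 · 3 · 0 · 2
3 · 2 · 1 · 0 · 2 · 0
3 · 1 · 2 · 0 · 2 · 2
2 · 1 · 1 · 2 · 2 · 1
gen 18: 0 · 3 · 2 · 0 · 3 · 3
2 · 2 · 3 · 3 · 0 · 2
3 · 2 · 1 · 0 · 2 · 0
3 · 1 · 2 · 0 · 2 · 2
2 · 1 · 1 · 2 · 2 · 1
gen 19: 1 · 3 · 2 · 0 · 3 · 3
2 · 2 · 3 · 3 · 0 · 2
3 · 2 · 1 · 0 · 2 · 0
3 · 1 · 2 · 0 · 2 · 2
2 · 1 · 1 · 2 · 2 · 1
gen 20: 2 · 3 · 2 · 0 · 3 · 3
2 · 2 · 3 · 3 · 0 · 2
3 · 2 · 1 · 0 · 2 · 0
3 · 1 · 2 · 0 · 2 · 2
2 · 1 · 1 · 2 · 2 · 1

2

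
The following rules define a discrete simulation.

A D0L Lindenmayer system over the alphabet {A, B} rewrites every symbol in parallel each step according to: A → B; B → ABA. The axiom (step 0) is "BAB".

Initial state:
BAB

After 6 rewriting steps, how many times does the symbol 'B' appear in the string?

k=0  BAB
k=1  ABABABA
k=2  BABABABABABAB
k=3  ABABABABABABABABABABABABABA
k=4  BABABABABABABABABABABABABABABABABABABABABABABABABABAB
k=5  ABABABABABABABABABABABABABABABABABABABABABABABABABABABABABABABABABABABABABABABABABABABABABABABABABABABABABA
k=6  BABABABABABABABABABABABABABABABABABABABABABABABABABABABABA…ABABABABABABABABABABABABABABABABABABABABABABABABABABABABAB  (len 213)

107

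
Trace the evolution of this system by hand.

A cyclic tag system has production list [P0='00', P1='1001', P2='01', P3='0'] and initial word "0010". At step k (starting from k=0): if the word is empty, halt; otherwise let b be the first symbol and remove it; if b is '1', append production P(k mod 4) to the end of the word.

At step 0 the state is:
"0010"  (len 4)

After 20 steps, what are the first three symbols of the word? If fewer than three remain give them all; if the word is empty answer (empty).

(empty)

k=0  "0010"  (len 4)
k=1  "010"  (len 3)
k=2  "10"  (len 2)
k=3  "001"  (len 3)
k=4  "01"  (len 2)
k=5  "1"  (len 1)
k=6  "1001"  (len 4)
k=7  "00101"  (len 5)
k=8  "0101"  (len 4)
k=9  "101"  (len 3)
k=10  "011001"  (len 6)
k=11  "11001"  (len 5)
k=12  "10010"  (len 5)
k=13  "001000"  (len 6)
k=14  "01000"  (len 5)
k=15  "1000"  (len 4)
k=16  "0000"  (len 4)
k=17  "000"  (len 3)
k=18  "00"  (len 2)
k=19  "0"  (len 1)
k=20  (halted — word empty)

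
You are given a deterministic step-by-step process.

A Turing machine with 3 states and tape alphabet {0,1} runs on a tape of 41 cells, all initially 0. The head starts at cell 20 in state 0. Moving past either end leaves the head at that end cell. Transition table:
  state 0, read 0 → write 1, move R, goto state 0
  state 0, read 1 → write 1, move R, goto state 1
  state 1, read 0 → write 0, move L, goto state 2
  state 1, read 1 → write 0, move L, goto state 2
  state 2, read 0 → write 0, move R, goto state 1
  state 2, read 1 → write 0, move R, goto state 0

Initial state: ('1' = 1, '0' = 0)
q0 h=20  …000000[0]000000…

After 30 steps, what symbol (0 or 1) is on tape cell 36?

1

gen 0: q0 h=20  …000000[0]000000…
gen 1: q0 h=21  …000001[0]000000…
gen 2: q0 h=22  …000011[0]000000…
gen 3: q0 h=23  …000111[0]000000…
gen 4: q0 h=24  …001111[0]000000…
gen 5: q0 h=25  …011111[0]000000…
gen 6: q0 h=26  …111111[0]000000…
gen 7: q0 h=27  …111111[0]000000…
gen 8: q0 h=28  …111111[0]000000…
gen 9: q0 h=29  …111111[0]000000…
gen 10: q0 h=30  …111111[0]000000…
gen 11: q0 h=31  …111111[0]000000…
gen 12: q0 h=32  …111111[0]000000…
gen 13: q0 h=33  …111111[0]000000…
gen 14: q0 h=34  …111111[0]000000|
gen 15: q0 h=35  …111111[0]00000|
gen 16: q0 h=36  …111111[0]0000|
gen 17: q0 h=37  …111111[0]000|
gen 18: q0 h=38  …111111[0]00|
gen 19: q0 h=39  …111111[0]0|
gen 20: q0 h=40  …111111[0]|
gen 21: q0 h=40  …111111[1]|
gen 22: q1 h=40  …111111[1]|
gen 23: q2 h=39  …111111[1]0|
gen 24: q0 h=40  …111110[0]|
gen 25: q0 h=40  …111110[1]|
gen 26: q1 h=40  …111110[1]|
gen 27: q2 h=39  …111111[0]0|
gen 28: q1 h=40  …111110[0]|
gen 29: q2 h=39  …111111[0]0|
gen 30: q1 h=40  …111110[0]|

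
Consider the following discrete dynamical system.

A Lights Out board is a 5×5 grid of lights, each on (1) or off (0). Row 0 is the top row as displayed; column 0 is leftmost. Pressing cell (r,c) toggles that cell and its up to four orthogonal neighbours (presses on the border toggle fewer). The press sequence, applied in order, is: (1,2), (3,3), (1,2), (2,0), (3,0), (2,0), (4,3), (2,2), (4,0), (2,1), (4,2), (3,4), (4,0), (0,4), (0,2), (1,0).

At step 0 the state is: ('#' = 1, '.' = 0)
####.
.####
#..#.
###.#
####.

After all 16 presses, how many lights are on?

0) ####.
.####
#..#.
###.#
####.
1) ##.#.
....#
#.##.
###.#
####.
2) ##.#.
....#
#.#..
##.#.
###..
3) ####.
.####
#....
##.#.
###..
4) ####.
#####
.#...
.#.#.
###..
5) ####.
#####
##...
#..#.
.##..
6) ####.
.####
.....
...#.
.##..
7) ####.
.####
.....
.....
.#.##
8) ####.
.#.##
.###.
..#..
.#.##
9) ####.
.#.##
.###.
#.#..
#..##
10) ####.
...##
#..#.
###..
#..##
11) ####.
...##
#..#.
##...
###.#
12) ####.
...##
#..##
##.##
###..
13) ####.
...##
#..##
.#.##
..#..
14) ###.#
...#.
#..##
.#.##
..#..
15) #..##
..##.
#..##
.#.##
..#..
16) ...##
####.
...##
.#.##
..#..

12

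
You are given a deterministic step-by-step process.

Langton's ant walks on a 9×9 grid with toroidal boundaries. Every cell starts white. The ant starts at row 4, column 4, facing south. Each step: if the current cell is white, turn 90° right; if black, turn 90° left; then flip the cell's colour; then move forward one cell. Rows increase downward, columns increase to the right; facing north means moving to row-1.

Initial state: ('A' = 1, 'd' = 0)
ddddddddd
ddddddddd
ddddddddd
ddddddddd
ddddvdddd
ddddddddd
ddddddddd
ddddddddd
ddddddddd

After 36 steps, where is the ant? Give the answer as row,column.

gen 0: ddddddddd
ddddddddd
ddddddddd
ddddddddd
ddddvdddd
ddddddddd
ddddddddd
ddddddddd
ddddddddd
gen 1: ddddddddd
ddddddddd
ddddddddd
ddddddddd
ddd<Adddd
ddddddddd
ddddddddd
ddddddddd
ddddddddd
gen 2: ddddddddd
ddddddddd
ddddddddd
ddd^ddddd
dddAAdddd
ddddddddd
ddddddddd
ddddddddd
ddddddddd
gen 3: ddddddddd
ddddddddd
ddddddddd
dddA>dddd
dddAAdddd
ddddddddd
ddddddddd
ddddddddd
ddddddddd
gen 4: ddddddddd
ddddddddd
ddddddddd
dddAAdddd
dddAvdddd
ddddddddd
ddddddddd
ddddddddd
ddddddddd
gen 5: ddddddddd
ddddddddd
ddddddddd
dddAAdddd
dddAd>ddd
ddddddddd
ddddddddd
ddddddddd
ddddddddd
gen 6: ddddddddd
ddddddddd
ddddddddd
dddAAdddd
dddAdAddd
dddddvddd
ddddddddd
ddddddddd
ddddddddd
gen 7: ddddddddd
ddddddddd
ddddddddd
dddAAdddd
dddAdAddd
dddd<Addd
ddddddddd
ddddddddd
ddddddddd
gen 8: ddddddddd
ddddddddd
ddddddddd
dddAAdddd
dddA^Addd
ddddAAddd
ddddddddd
ddddddddd
ddddddddd
gen 9: ddddddddd
ddddddddd
ddddddddd
dddAAdddd
dddAA>ddd
ddddAAddd
ddddddddd
ddddddddd
ddddddddd
gen 10: ddddddddd
ddddddddd
ddddddddd
dddAA^ddd
dddAAdddd
ddddAAddd
ddddddddd
ddddddddd
ddddddddd
gen 11: ddddddddd
ddddddddd
ddddddddd
dddAAA>dd
dddAAdddd
ddddAAddd
ddddddddd
ddddddddd
ddddddddd
gen 12: ddddddddd
ddddddddd
ddddddddd
dddAAAAdd
dddAAdvdd
ddddAAddd
ddddddddd
ddddddddd
ddddddddd
gen 13: ddddddddd
ddddddddd
ddddddddd
dddAAAAdd
dddAA<Add
ddddAAddd
ddddddddd
ddddddddd
ddddddddd
gen 14: ddddddddd
ddddddddd
ddddddddd
dddAA^Add
dddAAAAdd
ddddAAddd
ddddddddd
ddddddddd
ddddddddd
gen 15: ddddddddd
ddddddddd
ddddddddd
dddA<dAdd
dddAAAAdd
ddddAAddd
ddddddddd
ddddddddd
ddddddddd
gen 16: ddddddddd
ddddddddd
ddddddddd
dddAddAdd
dddAvAAdd
ddddAAddd
ddddddddd
ddddddddd
ddddddddd
gen 17: ddddddddd
ddddddddd
ddddddddd
dddAddAdd
dddAd>Add
ddddAAddd
ddddddddd
ddddddddd
ddddddddd
gen 18: ddddddddd
ddddddddd
ddddddddd
dddAd^Add
dddAddAdd
ddddAAddd
ddddddddd
ddddddddd
ddddddddd
gen 19: ddddddddd
ddddddddd
ddddddddd
dddAdA>dd
dddAddAdd
ddddAAddd
ddddddddd
ddddddddd
ddddddddd
gen 20: ddddddddd
ddddddddd
dddddd^dd
dddAdAddd
dddAddAdd
ddddAAddd
ddddddddd
ddddddddd
ddddddddd
gen 21: ddddddddd
ddddddddd
ddddddA>d
dddAdAddd
dddAddAdd
ddddAAddd
ddddddddd
ddddddddd
ddddddddd
gen 22: ddddddddd
ddddddddd
ddddddAAd
dddAdAdvd
dddAddAdd
ddddAAddd
ddddddddd
ddddddddd
ddddddddd
gen 23: ddddddddd
ddddddddd
ddddddAAd
dddAdA<Ad
dddAddAdd
ddddAAddd
ddddddddd
ddddddddd
ddddddddd
gen 24: ddddddddd
ddddddddd
dddddd^Ad
dddAdAAAd
dddAddAdd
ddddAAddd
ddddddddd
ddddddddd
ddddddddd
gen 25: ddddddddd
ddddddddd
ddddd<dAd
dddAdAAAd
dddAddAdd
ddddAAddd
ddddddddd
ddddddddd
ddddddddd
gen 26: ddddddddd
ddddd^ddd
dddddAdAd
dddAdAAAd
dddAddAdd
ddddAAddd
ddddddddd
ddddddddd
ddddddddd
gen 27: ddddddddd
dddddA>dd
dddddAdAd
dddAdAAAd
dddAddAdd
ddddAAddd
ddddddddd
ddddddddd
ddddddddd
gen 28: ddddddddd
dddddAAdd
dddddAvAd
dddAdAAAd
dddAddAdd
ddddAAddd
ddddddddd
ddddddddd
ddddddddd
gen 29: ddddddddd
dddddAAdd
ddddd<AAd
dddAdAAAd
dddAddAdd
ddddAAddd
ddddddddd
ddddddddd
ddddddddd
gen 30: ddddddddd
dddddAAdd
ddddddAAd
dddAdvAAd
dddAddAdd
ddddAAddd
ddddddddd
ddddddddd
ddddddddd
gen 31: ddddddddd
dddddAAdd
ddddddAAd
dddAdd>Ad
dddAddAdd
ddddAAddd
ddddddddd
ddddddddd
ddddddddd
gen 32: ddddddddd
dddddAAdd
dddddd^Ad
dddAdddAd
dddAddAdd
ddddAAddd
ddddddddd
ddddddddd
ddddddddd
gen 33: ddddddddd
dddddAAdd
ddddd<dAd
dddAdddAd
dddAddAdd
ddddAAddd
ddddddddd
ddddddddd
ddddddddd
gen 34: ddddddddd
ddddd^Add
dddddAdAd
dddAdddAd
dddAddAdd
ddddAAddd
ddddddddd
ddddddddd
ddddddddd
gen 35: ddddddddd
dddd<dAdd
dddddAdAd
dddAdddAd
dddAddAdd
ddddAAddd
ddddddddd
ddddddddd
ddddddddd
gen 36: dddd^dddd
ddddAdAdd
dddddAdAd
dddAdddAd
dddAddAdd
ddddAAddd
ddddddddd
ddddddddd
ddddddddd

0,4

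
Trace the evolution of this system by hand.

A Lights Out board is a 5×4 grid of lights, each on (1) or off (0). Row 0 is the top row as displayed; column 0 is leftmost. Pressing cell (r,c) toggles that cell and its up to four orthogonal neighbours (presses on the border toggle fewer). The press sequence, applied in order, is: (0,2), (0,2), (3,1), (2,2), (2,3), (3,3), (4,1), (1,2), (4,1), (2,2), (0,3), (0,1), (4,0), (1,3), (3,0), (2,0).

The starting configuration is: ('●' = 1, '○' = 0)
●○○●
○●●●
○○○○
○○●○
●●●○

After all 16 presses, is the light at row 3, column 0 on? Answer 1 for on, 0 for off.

gen 0: ●○○●
○●●●
○○○○
○○●○
●●●○
gen 1: ●●●○
○●○●
○○○○
○○●○
●●●○
gen 2: ●○○●
○●●●
○○○○
○○●○
●●●○
gen 3: ●○○●
○●●●
○●○○
●●○○
●○●○
gen 4: ●○○●
○●○●
○○●●
●●●○
●○●○
gen 5: ●○○●
○●○○
○○○○
●●●●
●○●○
gen 6: ●○○●
○●○○
○○○●
●●○○
●○●●
gen 7: ●○○●
○●○○
○○○●
●○○○
○●○●
gen 8: ●○●●
○○●●
○○●●
●○○○
○●○●
gen 9: ●○●●
○○●●
○○●●
●●○○
●○●●
gen 10: ●○●●
○○○●
○●○○
●●●○
●○●●
gen 11: ●○○○
○○○○
○●○○
●●●○
●○●●
gen 12: ○●●○
○●○○
○●○○
●●●○
●○●●
gen 13: ○●●○
○●○○
○●○○
○●●○
○●●●
gen 14: ○●●●
○●●●
○●○●
○●●○
○●●●
gen 15: ○●●●
○●●●
●●○●
●○●○
●●●●
gen 16: ○●●●
●●●●
○○○●
○○●○
●●●●

0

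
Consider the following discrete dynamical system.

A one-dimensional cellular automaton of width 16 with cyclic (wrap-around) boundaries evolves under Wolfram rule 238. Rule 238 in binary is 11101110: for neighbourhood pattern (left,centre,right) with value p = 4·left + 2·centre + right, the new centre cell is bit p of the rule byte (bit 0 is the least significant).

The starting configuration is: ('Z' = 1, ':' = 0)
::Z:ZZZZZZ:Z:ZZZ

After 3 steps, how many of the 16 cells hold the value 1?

step 0: ::Z:ZZZZZZ:Z:ZZZ
step 1: :ZZZZZZZZZZZZZZZ
step 2: ZZZZZZZZZZZZZZZZ
step 3: ZZZZZZZZZZZZZZZZ

16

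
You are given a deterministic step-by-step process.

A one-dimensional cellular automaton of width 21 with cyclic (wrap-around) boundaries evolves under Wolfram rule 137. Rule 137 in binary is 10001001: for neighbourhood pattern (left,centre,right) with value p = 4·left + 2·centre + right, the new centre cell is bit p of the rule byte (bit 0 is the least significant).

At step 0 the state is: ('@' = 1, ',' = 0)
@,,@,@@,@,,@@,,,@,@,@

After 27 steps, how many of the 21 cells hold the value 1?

gen 0: @,,@,@@,@,,@@,,,@,@,@
gen 1: ,,,,,@,,,,,@,,@,,,,,@
gen 2: ,@@@,,,@@@,,,,,,@@@,,
gen 3: ,@@,,@,@@,,@@@@,@@,,@
gen 4: ,@,,,,,@,,,@@@,,@,,,,
gen 5: ,,,@@@,,,@,@@,,,,,@@@
gen 6: ,@,@@,,@,,,@,,@@@,@@,
gen 7: ,,,@,,,,,@,,,,@@,,@,,
gen 8: @@,,,@@@,,,@@,@,,,,,@
gen 9: @,,@,@@,,@,@,,,,@@@,@
gen 10: ,,,,,@,,,,,,,@@,@@,,@
gen 11: ,@@@,,,@@@@@,@,,@,,,,
gen 12: ,@@,,@,@@@@,,,,,,,@@@
gen 13: ,@,,,,,@@@,,@@@@@,@@,
gen 14: ,,,@@@,@@,,,@@@@,,@,,
gen 15: @@,@@,,@,,@,@@@,,,,,@
gen 16: @,,@,,,,,,,,@@,,@@@,@
gen 17: ,,,,,@@@@@@,@,,,@@,,@
gen 18: ,@@@,@@@@@,,,,@,@,,,,
gen 19: ,@@,,@@@@,,@@,,,,,@@@
gen 20: ,@,,,@@@,,,@,,@@@,@@,
gen 21: ,,,@,@@,,@,,,,@@,,@,,
gen 22: @@,,,@,,,,,@@,@,,,,,@
gen 23: @,,@,,,@@@,@,,,,@@@,@
gen 24: ,,,,,@,@@,,,,@@,@@,,@
gen 25: ,@@@,,,@,,@@,@,,@,,,,
gen 26: ,@@,,@,,,,@,,,,,,,@@@
gen 27: ,@,,,,,@@,,,@@@@@,@@,

10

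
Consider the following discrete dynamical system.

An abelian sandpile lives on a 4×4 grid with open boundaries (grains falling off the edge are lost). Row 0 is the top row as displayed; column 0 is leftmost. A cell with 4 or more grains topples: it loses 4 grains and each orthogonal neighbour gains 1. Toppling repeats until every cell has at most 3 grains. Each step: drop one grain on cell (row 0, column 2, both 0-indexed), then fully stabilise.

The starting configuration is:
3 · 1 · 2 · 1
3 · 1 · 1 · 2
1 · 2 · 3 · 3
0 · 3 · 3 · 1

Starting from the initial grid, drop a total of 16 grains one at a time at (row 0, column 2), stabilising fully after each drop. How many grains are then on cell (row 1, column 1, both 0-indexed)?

3

t=0: 3 · 1 · 2 · 1
3 · 1 · 1 · 2
1 · 2 · 3 · 3
0 · 3 · 3 · 1
t=1: 3 · 1 · 3 · 1
3 · 1 · 1 · 2
1 · 2 · 3 · 3
0 · 3 · 3 · 1
t=2: 3 · 2 · 0 · 2
3 · 1 · 2 · 2
1 · 2 · 3 · 3
0 · 3 · 3 · 1
t=3: 3 · 2 · 1 · 2
3 · 1 · 2 · 2
1 · 2 · 3 · 3
0 · 3 · 3 · 1
t=4: 3 · 2 · 2 · 2
3 · 1 · 2 · 2
1 · 2 · 3 · 3
0 · 3 · 3 · 1
t=5: 3 · 2 · 3 · 2
3 · 1 · 2 · 2
1 · 2 · 3 · 3
0 · 3 · 3 · 1
t=6: 3 · 3 · 0 · 3
3 · 1 · 3 · 2
1 · 2 · 3 · 3
0 · 3 · 3 · 1
t=7: 3 · 3 · 1 · 3
3 · 1 · 3 · 2
1 · 2 · 3 · 3
0 · 3 · 3 · 1
t=8: 3 · 3 · 2 · 3
3 · 1 · 3 · 2
1 · 2 · 3 · 3
0 · 3 · 3 · 1
t=9: 3 · 3 · 3 · 3
3 · 1 · 3 · 2
1 · 2 · 3 · 3
0 · 3 · 3 · 1
t=10: 1 · 2 · 3 · 1
1 · 1 · 3 · 1
3 · 1 · 3 · 1
1 · 1 · 1 · 3
t=11: 1 · 3 · 1 · 2
1 · 2 · 1 · 2
3 · 2 · 0 · 2
1 · 1 · 2 · 3
t=12: 1 · 3 · 2 · 2
1 · 2 · 1 · 2
3 · 2 · 0 · 2
1 · 1 · 2 · 3
t=13: 1 · 3 · 3 · 2
1 · 2 · 1 · 2
3 · 2 · 0 · 2
1 · 1 · 2 · 3
t=14: 2 · 0 · 1 · 3
1 · 3 · 2 · 2
3 · 2 · 0 · 2
1 · 1 · 2 · 3
t=15: 2 · 0 · 2 · 3
1 · 3 · 2 · 2
3 · 2 · 0 · 2
1 · 1 · 2 · 3
t=16: 2 · 0 · 3 · 3
1 · 3 · 2 · 2
3 · 2 · 0 · 2
1 · 1 · 2 · 3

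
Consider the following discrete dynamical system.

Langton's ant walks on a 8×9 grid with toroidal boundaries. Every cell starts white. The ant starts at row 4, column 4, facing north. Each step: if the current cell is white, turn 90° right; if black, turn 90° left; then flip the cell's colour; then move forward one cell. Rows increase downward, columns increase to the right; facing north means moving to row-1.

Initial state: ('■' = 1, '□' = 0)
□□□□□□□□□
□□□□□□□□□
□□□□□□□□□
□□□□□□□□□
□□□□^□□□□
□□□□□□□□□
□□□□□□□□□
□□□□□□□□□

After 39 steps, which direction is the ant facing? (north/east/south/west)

east

gen 0: □□□□□□□□□
□□□□□□□□□
□□□□□□□□□
□□□□□□□□□
□□□□^□□□□
□□□□□□□□□
□□□□□□□□□
□□□□□□□□□
gen 1: □□□□□□□□□
□□□□□□□□□
□□□□□□□□□
□□□□□□□□□
□□□□■>□□□
□□□□□□□□□
□□□□□□□□□
□□□□□□□□□
gen 2: □□□□□□□□□
□□□□□□□□□
□□□□□□□□□
□□□□□□□□□
□□□□■■□□□
□□□□□v□□□
□□□□□□□□□
□□□□□□□□□
gen 3: □□□□□□□□□
□□□□□□□□□
□□□□□□□□□
□□□□□□□□□
□□□□■■□□□
□□□□<■□□□
□□□□□□□□□
□□□□□□□□□
gen 4: □□□□□□□□□
□□□□□□□□□
□□□□□□□□□
□□□□□□□□□
□□□□^■□□□
□□□□■■□□□
□□□□□□□□□
□□□□□□□□□
gen 5: □□□□□□□□□
□□□□□□□□□
□□□□□□□□□
□□□□□□□□□
□□□<□■□□□
□□□□■■□□□
□□□□□□□□□
□□□□□□□□□
gen 6: □□□□□□□□□
□□□□□□□□□
□□□□□□□□□
□□□^□□□□□
□□□■□■□□□
□□□□■■□□□
□□□□□□□□□
□□□□□□□□□
gen 7: □□□□□□□□□
□□□□□□□□□
□□□□□□□□□
□□□■>□□□□
□□□■□■□□□
□□□□■■□□□
□□□□□□□□□
□□□□□□□□□
gen 8: □□□□□□□□□
□□□□□□□□□
□□□□□□□□□
□□□■■□□□□
□□□■v■□□□
□□□□■■□□□
□□□□□□□□□
□□□□□□□□□
gen 9: □□□□□□□□□
□□□□□□□□□
□□□□□□□□□
□□□■■□□□□
□□□<■■□□□
□□□□■■□□□
□□□□□□□□□
□□□□□□□□□
gen 10: □□□□□□□□□
□□□□□□□□□
□□□□□□□□□
□□□■■□□□□
□□□□■■□□□
□□□v■■□□□
□□□□□□□□□
□□□□□□□□□
gen 11: □□□□□□□□□
□□□□□□□□□
□□□□□□□□□
□□□■■□□□□
□□□□■■□□□
□□<■■■□□□
□□□□□□□□□
□□□□□□□□□
gen 12: □□□□□□□□□
□□□□□□□□□
□□□□□□□□□
□□□■■□□□□
□□^□■■□□□
□□■■■■□□□
□□□□□□□□□
□□□□□□□□□
gen 13: □□□□□□□□□
□□□□□□□□□
□□□□□□□□□
□□□■■□□□□
□□■>■■□□□
□□■■■■□□□
□□□□□□□□□
□□□□□□□□□
gen 14: □□□□□□□□□
□□□□□□□□□
□□□□□□□□□
□□□■■□□□□
□□■■■■□□□
□□■v■■□□□
□□□□□□□□□
□□□□□□□□□
gen 15: □□□□□□□□□
□□□□□□□□□
□□□□□□□□□
□□□■■□□□□
□□■■■■□□□
□□■□>■□□□
□□□□□□□□□
□□□□□□□□□
gen 16: □□□□□□□□□
□□□□□□□□□
□□□□□□□□□
□□□■■□□□□
□□■■^■□□□
□□■□□■□□□
□□□□□□□□□
□□□□□□□□□
gen 17: □□□□□□□□□
□□□□□□□□□
□□□□□□□□□
□□□■■□□□□
□□■<□■□□□
□□■□□■□□□
□□□□□□□□□
□□□□□□□□□
gen 18: □□□□□□□□□
□□□□□□□□□
□□□□□□□□□
□□□■■□□□□
□□■□□■□□□
□□■v□■□□□
□□□□□□□□□
□□□□□□□□□
gen 19: □□□□□□□□□
□□□□□□□□□
□□□□□□□□□
□□□■■□□□□
□□■□□■□□□
□□<■□■□□□
□□□□□□□□□
□□□□□□□□□
gen 20: □□□□□□□□□
□□□□□□□□□
□□□□□□□□□
□□□■■□□□□
□□■□□■□□□
□□□■□■□□□
□□v□□□□□□
□□□□□□□□□
gen 21: □□□□□□□□□
□□□□□□□□□
□□□□□□□□□
□□□■■□□□□
□□■□□■□□□
□□□■□■□□□
□<■□□□□□□
□□□□□□□□□
gen 22: □□□□□□□□□
□□□□□□□□□
□□□□□□□□□
□□□■■□□□□
□□■□□■□□□
□^□■□■□□□
□■■□□□□□□
□□□□□□□□□
gen 23: □□□□□□□□□
□□□□□□□□□
□□□□□□□□□
□□□■■□□□□
□□■□□■□□□
□■>■□■□□□
□■■□□□□□□
□□□□□□□□□
gen 24: □□□□□□□□□
□□□□□□□□□
□□□□□□□□□
□□□■■□□□□
□□■□□■□□□
□■■■□■□□□
□■v□□□□□□
□□□□□□□□□
gen 25: □□□□□□□□□
□□□□□□□□□
□□□□□□□□□
□□□■■□□□□
□□■□□■□□□
□■■■□■□□□
□■□>□□□□□
□□□□□□□□□
gen 26: □□□□□□□□□
□□□□□□□□□
□□□□□□□□□
□□□■■□□□□
□□■□□■□□□
□■■■□■□□□
□■□■□□□□□
□□□v□□□□□
gen 27: □□□□□□□□□
□□□□□□□□□
□□□□□□□□□
□□□■■□□□□
□□■□□■□□□
□■■■□■□□□
□■□■□□□□□
□□<■□□□□□
gen 28: □□□□□□□□□
□□□□□□□□□
□□□□□□□□□
□□□■■□□□□
□□■□□■□□□
□■■■□■□□□
□■^■□□□□□
□□■■□□□□□
gen 29: □□□□□□□□□
□□□□□□□□□
□□□□□□□□□
□□□■■□□□□
□□■□□■□□□
□■■■□■□□□
□■■>□□□□□
□□■■□□□□□
gen 30: □□□□□□□□□
□□□□□□□□□
□□□□□□□□□
□□□■■□□□□
□□■□□■□□□
□■■^□■□□□
□■■□□□□□□
□□■■□□□□□
gen 31: □□□□□□□□□
□□□□□□□□□
□□□□□□□□□
□□□■■□□□□
□□■□□■□□□
□■<□□■□□□
□■■□□□□□□
□□■■□□□□□
gen 32: □□□□□□□□□
□□□□□□□□□
□□□□□□□□□
□□□■■□□□□
□□■□□■□□□
□■□□□■□□□
□■v□□□□□□
□□■■□□□□□
gen 33: □□□□□□□□□
□□□□□□□□□
□□□□□□□□□
□□□■■□□□□
□□■□□■□□□
□■□□□■□□□
□■□>□□□□□
□□■■□□□□□
gen 34: □□□□□□□□□
□□□□□□□□□
□□□□□□□□□
□□□■■□□□□
□□■□□■□□□
□■□□□■□□□
□■□■□□□□□
□□■v□□□□□
gen 35: □□□□□□□□□
□□□□□□□□□
□□□□□□□□□
□□□■■□□□□
□□■□□■□□□
□■□□□■□□□
□■□■□□□□□
□□■□>□□□□
gen 36: □□□□v□□□□
□□□□□□□□□
□□□□□□□□□
□□□■■□□□□
□□■□□■□□□
□■□□□■□□□
□■□■□□□□□
□□■□■□□□□
gen 37: □□□<■□□□□
□□□□□□□□□
□□□□□□□□□
□□□■■□□□□
□□■□□■□□□
□■□□□■□□□
□■□■□□□□□
□□■□■□□□□
gen 38: □□□■■□□□□
□□□□□□□□□
□□□□□□□□□
□□□■■□□□□
□□■□□■□□□
□■□□□■□□□
□■□■□□□□□
□□■^■□□□□
gen 39: □□□■■□□□□
□□□□□□□□□
□□□□□□□□□
□□□■■□□□□
□□■□□■□□□
□■□□□■□□□
□■□■□□□□□
□□■■>□□□□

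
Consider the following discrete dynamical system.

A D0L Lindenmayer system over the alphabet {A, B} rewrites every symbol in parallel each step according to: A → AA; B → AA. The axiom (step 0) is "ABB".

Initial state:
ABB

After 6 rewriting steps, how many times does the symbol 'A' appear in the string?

step 0: ABB
step 1: AAAAAA
step 2: AAAAAAAAAAAA
step 3: AAAAAAAAAAAAAAAAAAAAAAAA
step 4: AAAAAAAAAAAAAAAAAAAAAAAAAAAAAAAAAAAAAAAAAAAAAAAA
step 5: AAAAAAAAAAAAAAAAAAAAAAAAAAAAAAAAAAAAAAAAAAAAAAAAAAAAAAAAAAAAAAAAAAAAAAAAAAAAAAAAAAAAAAAAAAAAAAAA
step 6: AAAAAAAAAAAAAAAAAAAAAAAAAAAAAAAAAAAAAAAAAAAAAAAAAAAAAAAAAA…AAAAAAAAAAAAAAAAAAAAAAAAAAAAAAAAAAAAAAAAAAAAAAAAAAAAAAAAAA  (len 192)

192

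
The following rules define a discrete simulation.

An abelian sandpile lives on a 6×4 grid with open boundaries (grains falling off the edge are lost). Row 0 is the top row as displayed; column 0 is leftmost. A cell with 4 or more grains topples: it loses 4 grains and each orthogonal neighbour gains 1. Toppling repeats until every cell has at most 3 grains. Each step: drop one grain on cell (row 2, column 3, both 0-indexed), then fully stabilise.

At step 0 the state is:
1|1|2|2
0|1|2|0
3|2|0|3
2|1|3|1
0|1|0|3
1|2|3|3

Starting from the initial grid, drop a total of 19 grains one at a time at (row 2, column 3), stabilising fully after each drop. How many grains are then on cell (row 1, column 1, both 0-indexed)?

t=0: 1|1|2|2
0|1|2|0
3|2|0|3
2|1|3|1
0|1|0|3
1|2|3|3
t=1: 1|1|2|2
0|1|2|1
3|2|1|0
2|1|3|2
0|1|0|3
1|2|3|3
t=2: 1|1|2|2
0|1|2|1
3|2|1|1
2|1|3|2
0|1|0|3
1|2|3|3
t=3: 1|1|2|2
0|1|2|1
3|2|1|2
2|1|3|2
0|1|0|3
1|2|3|3
t=4: 1|1|2|2
0|1|2|1
3|2|1|3
2|1|3|2
0|1|0|3
1|2|3|3
t=5: 1|1|2|2
0|1|2|2
3|2|2|0
2|1|3|3
0|1|0|3
1|2|3|3
t=6: 1|1|2|2
0|1|2|2
3|2|2|1
2|1|3|3
0|1|0|3
1|2|3|3
t=7: 1|1|2|2
0|1|2|2
3|2|2|2
2|1|3|3
0|1|0|3
1|2|3|3
t=8: 1|1|2|2
0|1|2|2
3|2|2|3
2|1|3|3
0|1|0|3
1|2|3|3
t=9: 1|1|2|2
0|1|3|3
3|3|0|2
2|2|1|2
0|1|3|1
1|3|0|1
t=10: 1|1|2|2
0|1|3|3
3|3|0|3
2|2|1|2
0|1|3|1
1|3|0|1
t=11: 1|1|3|3
0|2|0|1
3|3|2|1
2|2|1|3
0|1|3|1
1|3|0|1
t=12: 1|1|3|3
0|2|0|1
3|3|2|2
2|2|1|3
0|1|3|1
1|3|0|1
t=13: 1|1|3|3
0|2|0|1
3|3|2|3
2|2|1|3
0|1|3|1
1|3|0|1
t=14: 1|1|3|3
0|2|0|2
3|3|3|1
2|2|2|0
0|1|3|2
1|3|0|1
t=15: 1|1|3|3
0|2|0|2
3|3|3|2
2|2|2|0
0|1|3|2
1|3|0|1
t=16: 1|1|3|3
0|2|0|2
3|3|3|3
2|2|2|0
0|1|3|2
1|3|0|1
t=17: 1|1|3|3
1|3|1|3
0|1|1|1
3|3|3|1
0|1|3|2
1|3|0|1
t=18: 1|1|3|3
1|3|1|3
0|1|1|2
3|3|3|1
0|1|3|2
1|3|0|1
t=19: 1|1|3|3
1|3|1|3
0|1|1|3
3|3|3|1
0|1|3|2
1|3|0|1

3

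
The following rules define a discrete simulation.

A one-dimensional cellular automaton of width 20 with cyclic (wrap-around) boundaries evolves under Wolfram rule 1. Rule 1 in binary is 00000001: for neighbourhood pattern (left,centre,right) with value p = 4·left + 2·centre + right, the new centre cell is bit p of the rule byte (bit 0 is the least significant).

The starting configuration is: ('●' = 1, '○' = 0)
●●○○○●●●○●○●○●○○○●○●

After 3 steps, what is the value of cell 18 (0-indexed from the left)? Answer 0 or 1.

t=0: ●●○○○●●●○●○●○●○○○●○●
t=1: ○○○●○○○○○○○○○○○●○○○○
t=2: ●●○○○●●●●●●●●●○○○●●●
t=3: ○○○●○○○○○○○○○○○●○○○○

0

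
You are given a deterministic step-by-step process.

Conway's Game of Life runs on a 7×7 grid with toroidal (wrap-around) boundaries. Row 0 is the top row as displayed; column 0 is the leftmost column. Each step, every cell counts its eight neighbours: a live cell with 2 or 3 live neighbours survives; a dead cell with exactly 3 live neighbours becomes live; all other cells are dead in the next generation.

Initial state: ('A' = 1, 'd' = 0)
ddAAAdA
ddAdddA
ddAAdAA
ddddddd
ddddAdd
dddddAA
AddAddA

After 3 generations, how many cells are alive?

0) ddAAAdA
ddAdddA
ddAAdAA
ddddddd
ddddAdd
dddddAA
AddAddA
1) dAAdAdA
AAddddA
ddAAdAA
dddAAAd
dddddAd
AdddAAA
AdAAddd
2) dddddAA
ddddAdd
dAAAddd
ddAAddd
dddAddd
AAdAAAd
ddAdddd
3) dddddAd
ddAAAAd
dAddAdd
dAddAdd
dAddddd
dAdAAdd
AAAAddd

17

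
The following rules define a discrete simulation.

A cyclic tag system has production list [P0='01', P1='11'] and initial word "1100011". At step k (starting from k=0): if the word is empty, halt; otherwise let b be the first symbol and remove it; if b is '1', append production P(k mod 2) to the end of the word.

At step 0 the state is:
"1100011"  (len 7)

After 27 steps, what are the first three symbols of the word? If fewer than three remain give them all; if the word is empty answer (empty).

0) "1100011"  (len 7)
1) "10001101"  (len 8)
2) "000110111"  (len 9)
3) "00110111"  (len 8)
4) "0110111"  (len 7)
5) "110111"  (len 6)
6) "1011111"  (len 7)
7) "01111101"  (len 8)
8) "1111101"  (len 7)
9) "11110101"  (len 8)
10) "111010111"  (len 9)
11) "1101011101"  (len 10)
12) "10101110111"  (len 11)
13) "010111011101"  (len 12)
14) "10111011101"  (len 11)
15) "011101110101"  (len 12)
16) "11101110101"  (len 11)
17) "110111010101"  (len 12)
18) "1011101010111"  (len 13)
19) "01110101011101"  (len 14)
20) "1110101011101"  (len 13)
21) "11010101110101"  (len 14)
22) "101010111010111"  (len 15)
23) "0101011101011101"  (len 16)
24) "101011101011101"  (len 15)
25) "0101110101110101"  (len 16)
26) "101110101110101"  (len 15)
27) "0111010111010101"  (len 16)

011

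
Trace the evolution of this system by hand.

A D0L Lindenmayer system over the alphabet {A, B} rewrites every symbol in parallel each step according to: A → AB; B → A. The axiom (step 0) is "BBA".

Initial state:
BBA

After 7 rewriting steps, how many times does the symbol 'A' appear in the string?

47

k=0  BBA
k=1  AAAB
k=2  ABABABA
k=3  ABAABAABAAB
k=4  ABAABABAABABAABABA
k=5  ABAABABAABAABABAABAABABAABAAB
k=6  ABAABABAABAABABAABABAABAABABAABABAABAABABAABABA
k=7  ABAABABAABAABABAABABAABAABABAABAABABAABABAABAABABAABAABABAABABAABAABABAABAAB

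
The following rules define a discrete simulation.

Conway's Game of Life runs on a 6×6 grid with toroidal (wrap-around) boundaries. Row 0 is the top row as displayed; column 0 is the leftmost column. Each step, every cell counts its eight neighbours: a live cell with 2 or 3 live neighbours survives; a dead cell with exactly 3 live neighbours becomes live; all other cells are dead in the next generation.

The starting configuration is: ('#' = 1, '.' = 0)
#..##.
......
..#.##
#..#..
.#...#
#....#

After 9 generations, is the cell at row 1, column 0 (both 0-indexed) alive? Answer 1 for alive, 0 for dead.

0

k=0  #..##.
......
..#.##
#..#..
.#...#
#....#
k=1  #...#.
......
...###
####..
.#..##
.#....
k=2  ......
...#..
##.###
.#....
...###
.#..#.
k=3  ......
#.##.#
##.###
.#....
#.####
...###
k=4  #.#...
..##..
...#..
......
###...
#.#...
k=5  ..#...
.###..
..##..
.##...
#.#...
#.##.#
k=6  #...#.
.#....
......
......
#....#
#.##.#
k=7  #.###.
......
......
......
##..##
...#..
k=8  ..###.
...#..
......
#....#
#...##
......
k=9  ..###.
..###.
......
#...#.
#...#.
......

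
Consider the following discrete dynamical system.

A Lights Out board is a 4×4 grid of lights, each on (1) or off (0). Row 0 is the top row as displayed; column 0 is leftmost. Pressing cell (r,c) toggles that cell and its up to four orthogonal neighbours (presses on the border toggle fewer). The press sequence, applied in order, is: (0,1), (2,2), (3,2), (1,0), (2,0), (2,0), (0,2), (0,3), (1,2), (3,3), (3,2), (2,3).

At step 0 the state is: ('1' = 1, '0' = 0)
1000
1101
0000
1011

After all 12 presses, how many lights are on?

9

k=0  1000
1101
0000
1011
k=1  0110
1001
0000
1011
k=2  0110
1011
0111
1001
k=3  0110
1011
0101
1110
k=4  1110
0111
1101
1110
k=5  1110
1111
0001
0110
k=6  1110
0111
1101
1110
k=7  1001
0101
1101
1110
k=8  1010
0100
1101
1110
k=9  1000
0011
1111
1110
k=10  1000
0011
1110
1101
k=11  1000
0011
1100
1010
k=12  1000
0010
1111
1011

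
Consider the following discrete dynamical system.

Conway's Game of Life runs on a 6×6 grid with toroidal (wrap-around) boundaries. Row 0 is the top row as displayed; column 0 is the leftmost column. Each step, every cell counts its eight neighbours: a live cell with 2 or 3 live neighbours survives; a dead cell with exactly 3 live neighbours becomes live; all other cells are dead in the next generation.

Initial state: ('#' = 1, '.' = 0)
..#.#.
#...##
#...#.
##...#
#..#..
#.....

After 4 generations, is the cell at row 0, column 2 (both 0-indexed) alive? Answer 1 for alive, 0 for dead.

1

[0] ..#.#.
#...##
#...#.
##...#
#..#..
#.....
[1] ##.##.
##..#.
....#.
.#..#.
......
.#.#.#
[2] ...#..
###.#.
##.##.
......
#.#.#.
.#.#.#
[3] ...#.#
#...#.
#..##.
#.#.#.
######
##.#.#
[4] .###..
#.....
#...#.
......
......
......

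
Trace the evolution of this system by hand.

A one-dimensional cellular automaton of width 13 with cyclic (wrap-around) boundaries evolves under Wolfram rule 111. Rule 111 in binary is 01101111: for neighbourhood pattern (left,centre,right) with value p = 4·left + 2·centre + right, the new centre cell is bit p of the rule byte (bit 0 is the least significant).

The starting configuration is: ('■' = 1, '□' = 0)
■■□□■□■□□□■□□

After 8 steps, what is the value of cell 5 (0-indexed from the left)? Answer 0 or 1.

1

[0] ■■□□■□■□□□■□□
[1] ■■□■■■■□■■■□■
[2] □■■■□□■■■□■■■
[3] ■■□■□■■□■■■□■
[4] □■■■■■■■■□■■■
[5] ■■□□□□□□■■■□■
[6] □■□■■■■■■□■■■
[7] ■■■■□□□□■■■□■
[8] □□□■□■■■■□■■■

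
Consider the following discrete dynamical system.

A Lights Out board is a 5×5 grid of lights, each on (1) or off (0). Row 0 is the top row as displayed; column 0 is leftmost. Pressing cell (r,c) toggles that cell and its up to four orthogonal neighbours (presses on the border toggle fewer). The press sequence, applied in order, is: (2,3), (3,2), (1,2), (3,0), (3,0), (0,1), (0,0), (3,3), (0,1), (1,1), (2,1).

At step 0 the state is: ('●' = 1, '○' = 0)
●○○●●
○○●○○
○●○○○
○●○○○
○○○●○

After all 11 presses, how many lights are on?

step 0: ●○○●●
○○●○○
○●○○○
○●○○○
○○○●○
step 1: ●○○●●
○○●●○
○●●●●
○●○●○
○○○●○
step 2: ●○○●●
○○●●○
○●○●●
○○●○○
○○●●○
step 3: ●○●●●
○●○○○
○●●●●
○○●○○
○○●●○
step 4: ●○●●●
○●○○○
●●●●●
●●●○○
●○●●○
step 5: ●○●●●
○●○○○
○●●●●
○○●○○
○○●●○
step 6: ○●○●●
○○○○○
○●●●●
○○●○○
○○●●○
step 7: ●○○●●
●○○○○
○●●●●
○○●○○
○○●●○
step 8: ●○○●●
●○○○○
○●●○●
○○○●●
○○●○○
step 9: ○●●●●
●●○○○
○●●○●
○○○●●
○○●○○
step 10: ○○●●●
○○●○○
○○●○●
○○○●●
○○●○○
step 11: ○○●●●
○●●○○
●●○○●
○●○●●
○○●○○

12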